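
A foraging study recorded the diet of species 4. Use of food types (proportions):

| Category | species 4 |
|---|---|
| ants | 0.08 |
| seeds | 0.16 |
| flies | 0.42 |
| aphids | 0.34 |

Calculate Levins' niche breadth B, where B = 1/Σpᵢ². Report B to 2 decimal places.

3.09

Σpᵢ² = 0.08² + 0.16² + 0.42² + 0.34² = 0.0064 + 0.0256 + 0.1764 + 0.1156 = 0.3240
B = 1 / 0.3240 = 3.0864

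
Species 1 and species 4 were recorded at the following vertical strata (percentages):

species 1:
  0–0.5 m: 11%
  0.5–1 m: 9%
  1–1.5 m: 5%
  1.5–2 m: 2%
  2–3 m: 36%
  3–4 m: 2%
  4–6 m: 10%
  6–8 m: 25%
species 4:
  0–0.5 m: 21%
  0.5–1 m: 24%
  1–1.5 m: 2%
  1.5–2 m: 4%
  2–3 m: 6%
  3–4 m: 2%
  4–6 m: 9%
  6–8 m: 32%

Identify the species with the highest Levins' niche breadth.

Convert percentages to proportions (divide by 100).
Σp_1ᵢ² = 0.11² + 0.09² + 0.05² + 0.02² + 0.36² + 0.02² + 0.10² + 0.25² = 0.0121 + 0.0081 + 0.0025 + 0.0004 + 0.1296 + 0.0004 + 0.0100 + 0.0625 = 0.2256
B_1 = 1 / 0.2256 = 4.4326
Σp_4ᵢ² = 0.21² + 0.24² + 0.02² + 0.04² + 0.06² + 0.02² + 0.09² + 0.32² = 0.0441 + 0.0576 + 0.0004 + 0.0016 + 0.0036 + 0.0004 + 0.0081 + 0.1024 = 0.2182
B_4 = 1 / 0.2182 = 4.5830
Highest B → broadest niche (most generalist): species 4 (B = 4.58).

species 4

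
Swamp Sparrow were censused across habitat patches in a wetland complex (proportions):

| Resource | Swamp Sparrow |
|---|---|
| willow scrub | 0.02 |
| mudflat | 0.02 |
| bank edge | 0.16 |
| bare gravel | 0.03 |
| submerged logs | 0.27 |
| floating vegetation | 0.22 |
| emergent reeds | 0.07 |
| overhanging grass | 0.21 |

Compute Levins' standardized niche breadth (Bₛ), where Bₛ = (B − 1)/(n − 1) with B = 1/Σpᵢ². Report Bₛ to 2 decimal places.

0.58

Σpᵢ² = 0.02² + 0.02² + 0.16² + 0.03² + 0.27² + 0.22² + 0.07² + 0.21² = 0.0004 + 0.0004 + 0.0256 + 0.0009 + 0.0729 + 0.0484 + 0.0049 + 0.0441 = 0.1976
B = 1 / 0.1976 = 5.0607
Bₛ = (B − 1)/(n − 1) = (5.0607 − 1)/(8 − 1) = 4.0607/7 = 0.5801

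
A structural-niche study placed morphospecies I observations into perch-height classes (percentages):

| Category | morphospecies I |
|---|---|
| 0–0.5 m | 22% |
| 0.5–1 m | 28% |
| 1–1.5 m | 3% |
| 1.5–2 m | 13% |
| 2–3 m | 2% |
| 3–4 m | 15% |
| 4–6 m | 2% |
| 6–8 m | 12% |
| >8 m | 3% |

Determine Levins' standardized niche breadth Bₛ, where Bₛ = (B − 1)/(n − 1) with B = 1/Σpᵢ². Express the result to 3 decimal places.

0.557

Convert percentages to proportions (divide by 100).
Σpᵢ² = 0.22² + 0.28² + 0.03² + 0.13² + 0.02² + 0.15² + 0.02² + 0.12² + 0.03² = 0.0484 + 0.0784 + 0.0009 + 0.0169 + 0.0004 + 0.0225 + 0.0004 + 0.0144 + 0.0009 = 0.1832
B = 1 / 0.1832 = 5.45852
Bₛ = (B − 1)/(n − 1) = (5.45852 − 1)/(9 − 1) = 4.45852/8 = 0.55732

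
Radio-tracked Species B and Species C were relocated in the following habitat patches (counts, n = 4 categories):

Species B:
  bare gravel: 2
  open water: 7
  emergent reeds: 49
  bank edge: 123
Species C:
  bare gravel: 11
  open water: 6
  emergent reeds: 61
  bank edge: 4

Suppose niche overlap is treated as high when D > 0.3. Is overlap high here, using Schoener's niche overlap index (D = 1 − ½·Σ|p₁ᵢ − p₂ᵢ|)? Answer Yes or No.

Proportions for Species B (n=181): 2/181=0.0110, 7/181=0.0387, 49/181=0.2707, 123/181=0.6796
Proportions for Species C (n=82): 11/82=0.1341, 6/82=0.0732, 61/82=0.7439, 4/82=0.0488
Σ|p₁ᵢ − p₂ᵢ| = 0.1231 + 0.0345 + 0.4732 + 0.6308 = 1.2616
D = 1 − ½ × 1.2616 = 1 − 0.63080 = 0.36920
D = 0.36920 > 0.3 → Yes.

Yes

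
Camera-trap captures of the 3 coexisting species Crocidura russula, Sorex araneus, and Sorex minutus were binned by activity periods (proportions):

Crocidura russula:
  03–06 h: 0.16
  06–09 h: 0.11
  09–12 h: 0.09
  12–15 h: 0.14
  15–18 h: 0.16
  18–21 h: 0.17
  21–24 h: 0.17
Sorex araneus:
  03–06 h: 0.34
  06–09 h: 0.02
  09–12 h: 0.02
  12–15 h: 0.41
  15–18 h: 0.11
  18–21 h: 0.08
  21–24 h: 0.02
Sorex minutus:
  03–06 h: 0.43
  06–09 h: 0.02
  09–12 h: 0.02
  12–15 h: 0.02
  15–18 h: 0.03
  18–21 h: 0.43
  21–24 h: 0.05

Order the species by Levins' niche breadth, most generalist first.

Crocidura russula > Sorex araneus > Sorex minutus

Σp_russᵢ² = 0.16² + 0.11² + 0.09² + 0.14² + 0.16² + 0.17² + 0.17² = 0.0256 + 0.0121 + 0.0081 + 0.0196 + 0.0256 + 0.0289 + 0.0289 = 0.1488
B_russ = 1 / 0.1488 = 6.7204
Σp_aranᵢ² = 0.34² + 0.02² + 0.02² + 0.41² + 0.11² + 0.08² + 0.02² = 0.1156 + 0.0004 + 0.0004 + 0.1681 + 0.0121 + 0.0064 + 0.0004 = 0.3034
B_aran = 1 / 0.3034 = 3.2960
Σp_minuᵢ² = 0.43² + 0.02² + 0.02² + 0.02² + 0.03² + 0.43² + 0.05² = 0.1849 + 0.0004 + 0.0004 + 0.0004 + 0.0009 + 0.1849 + 0.0025 = 0.3744
B_minu = 1 / 0.3744 = 2.6709
Ranking by B (broadest → narrowest): Crocidura russula (6.72) > Sorex araneus (3.30) > Sorex minutus (2.67)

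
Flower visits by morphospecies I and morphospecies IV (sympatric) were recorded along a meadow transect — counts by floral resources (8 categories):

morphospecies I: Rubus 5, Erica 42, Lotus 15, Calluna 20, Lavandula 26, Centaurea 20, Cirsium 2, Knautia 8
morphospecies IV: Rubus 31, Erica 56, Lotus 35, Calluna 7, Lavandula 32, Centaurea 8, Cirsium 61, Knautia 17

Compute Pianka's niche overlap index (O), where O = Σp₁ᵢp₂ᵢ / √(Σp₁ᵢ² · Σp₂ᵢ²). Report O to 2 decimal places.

Proportions for morphospecies I (n=138): 5/138=0.0362, 42/138=0.3043, 15/138=0.1087, 20/138=0.1449, 26/138=0.1884, 20/138=0.1449, 2/138=0.0145, 8/138=0.0580
Proportions for morphospecies IV (n=247): 31/247=0.1255, 56/247=0.2267, 35/247=0.1417, 7/247=0.0283, 32/247=0.1296, 8/247=0.0324, 61/247=0.2470, 17/247=0.0688
Σ p₁ᵢp₂ᵢ = 0.004543 + 0.068985 + 0.015403 + 0.004101 + 0.024417 + 0.004695 + 0.003582 + 0.003990 = 0.129716
Σp_1ᵢ² = 0.0362² + 0.3043² + 0.1087² + 0.1449² + 0.1884² + 0.1449² + 0.0145² + 0.0580² = 0.001310 + 0.092598 + 0.011816 + 0.020996 + 0.035495 + 0.020996 + 0.000210 + 0.003364 = 0.186785
Σp_2ᵢ² = 0.1255² + 0.2267² + 0.1417² + 0.0283² + 0.1296² + 0.0324² + 0.2470² + 0.0688² = 0.015750 + 0.051393 + 0.020079 + 0.000801 + 0.016796 + 0.001050 + 0.061009 + 0.004733 = 0.171611
O = 0.129716 / √(0.186785 × 0.171611) = 0.129716 / 0.1790373 = 0.7245

0.72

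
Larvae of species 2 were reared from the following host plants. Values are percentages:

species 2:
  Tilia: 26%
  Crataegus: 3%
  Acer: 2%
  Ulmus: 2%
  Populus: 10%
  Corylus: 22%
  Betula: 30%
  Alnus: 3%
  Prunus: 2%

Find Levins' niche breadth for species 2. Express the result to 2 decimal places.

4.57

Convert percentages to proportions (divide by 100).
Σpᵢ² = 0.26² + 0.03² + 0.02² + 0.02² + 0.10² + 0.22² + 0.30² + 0.03² + 0.02² = 0.0676 + 0.0009 + 0.0004 + 0.0004 + 0.0100 + 0.0484 + 0.0900 + 0.0009 + 0.0004 = 0.2190
B = 1 / 0.2190 = 4.5662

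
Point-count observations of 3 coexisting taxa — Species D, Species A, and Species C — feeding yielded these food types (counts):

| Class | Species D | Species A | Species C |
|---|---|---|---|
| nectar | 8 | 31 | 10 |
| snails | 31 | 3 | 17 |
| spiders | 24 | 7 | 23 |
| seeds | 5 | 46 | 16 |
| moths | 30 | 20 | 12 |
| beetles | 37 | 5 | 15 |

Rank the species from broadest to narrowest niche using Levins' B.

Species C > Species D > Species A

Proportions for Species D (n=135): 8/135=0.0593, 31/135=0.2296, 24/135=0.1778, 5/135=0.0370, 30/135=0.2222, 37/135=0.2741
Proportions for Species A (n=112): 31/112=0.2768, 3/112=0.0268, 7/112=0.0625, 46/112=0.4107, 20/112=0.1786, 5/112=0.0446
Proportions for Species C (n=93): 10/93=0.1075, 17/93=0.1828, 23/93=0.2473, 16/93=0.1720, 12/93=0.1290, 15/93=0.1613
Σp_Dᵢ² = 0.0593² + 0.2296² + 0.1778² + 0.0370² + 0.2222² + 0.2741² = 0.003516 + 0.052716 + 0.031613 + 0.001369 + 0.049373 + 0.075131 = 0.213718
B_D = 1 / 0.213718 = 4.6791
Σp_Aᵢ² = 0.2768² + 0.0268² + 0.0625² + 0.4107² + 0.1786² + 0.0446² = 0.076618 + 0.000718 + 0.003906 + 0.168674 + 0.031898 + 0.001989 = 0.283803
B_A = 1 / 0.283803 = 3.5236
Σp_Cᵢ² = 0.1075² + 0.1828² + 0.2473² + 0.1720² + 0.1290² + 0.1613² = 0.011556 + 0.033416 + 0.061157 + 0.029584 + 0.016641 + 0.026018 = 0.178372
B_C = 1 / 0.178372 = 5.6063
Ranking by B (broadest → narrowest): Species C (5.61) > Species D (4.68) > Species A (3.52)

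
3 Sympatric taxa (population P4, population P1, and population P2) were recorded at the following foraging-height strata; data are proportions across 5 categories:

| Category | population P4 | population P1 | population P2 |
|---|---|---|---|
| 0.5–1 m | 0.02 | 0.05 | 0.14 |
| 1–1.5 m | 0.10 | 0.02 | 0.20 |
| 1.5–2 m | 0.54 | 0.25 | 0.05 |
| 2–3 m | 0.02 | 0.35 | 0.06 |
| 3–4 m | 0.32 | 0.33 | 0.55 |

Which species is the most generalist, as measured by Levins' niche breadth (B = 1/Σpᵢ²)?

Σp_P4ᵢ² = 0.02² + 0.10² + 0.54² + 0.02² + 0.32² = 0.0004 + 0.0100 + 0.2916 + 0.0004 + 0.1024 = 0.4048
B_P4 = 1 / 0.4048 = 2.4704
Σp_P1ᵢ² = 0.05² + 0.02² + 0.25² + 0.35² + 0.33² = 0.0025 + 0.0004 + 0.0625 + 0.1225 + 0.1089 = 0.2968
B_P1 = 1 / 0.2968 = 3.3693
Σp_P2ᵢ² = 0.14² + 0.20² + 0.05² + 0.06² + 0.55² = 0.0196 + 0.0400 + 0.0025 + 0.0036 + 0.3025 = 0.3682
B_P2 = 1 / 0.3682 = 2.7159
Highest B → broadest niche (most generalist): population P1 (B = 3.37).

population P1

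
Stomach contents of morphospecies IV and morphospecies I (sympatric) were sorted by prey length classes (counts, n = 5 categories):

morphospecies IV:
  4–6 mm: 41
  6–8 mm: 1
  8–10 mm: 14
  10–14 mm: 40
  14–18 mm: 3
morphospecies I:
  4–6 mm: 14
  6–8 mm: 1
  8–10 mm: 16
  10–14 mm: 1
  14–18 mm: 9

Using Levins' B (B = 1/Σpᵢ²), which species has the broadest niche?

Proportions for morphospecies IV (n=99): 41/99=0.4141, 1/99=0.0101, 14/99=0.1414, 40/99=0.4040, 3/99=0.0303
Proportions for morphospecies I (n=41): 14/41=0.3415, 1/41=0.0244, 16/41=0.3902, 1/41=0.0244, 9/41=0.2195
Σp_IVᵢ² = 0.4141² + 0.0101² + 0.1414² + 0.4040² + 0.0303² = 0.171479 + 0.000102 + 0.019994 + 0.163216 + 0.000918 = 0.355709
B_IV = 1 / 0.355709 = 2.8113
Σp_Iᵢ² = 0.3415² + 0.0244² + 0.3902² + 0.0244² + 0.2195² = 0.116622 + 0.000595 + 0.152256 + 0.000595 + 0.048180 = 0.318248
B_I = 1 / 0.318248 = 3.1422
Highest B → broadest niche (most generalist): morphospecies I (B = 3.14).

morphospecies I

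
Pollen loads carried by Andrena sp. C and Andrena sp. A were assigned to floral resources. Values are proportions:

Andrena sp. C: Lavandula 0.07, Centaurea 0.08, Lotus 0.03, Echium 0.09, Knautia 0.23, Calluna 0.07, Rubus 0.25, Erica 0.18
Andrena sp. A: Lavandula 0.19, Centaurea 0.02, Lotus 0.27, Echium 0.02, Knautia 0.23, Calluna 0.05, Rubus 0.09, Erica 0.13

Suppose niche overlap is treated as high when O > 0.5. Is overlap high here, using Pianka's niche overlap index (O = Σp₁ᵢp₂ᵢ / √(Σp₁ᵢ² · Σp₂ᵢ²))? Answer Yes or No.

Σ p₁ᵢp₂ᵢ = 0.0133 + 0.0016 + 0.0081 + 0.0018 + 0.0529 + 0.0035 + 0.0225 + 0.0234 = 0.1271
Σp_1ᵢ² = 0.07² + 0.08² + 0.03² + 0.09² + 0.23² + 0.07² + 0.25² + 0.18² = 0.0049 + 0.0064 + 0.0009 + 0.0081 + 0.0529 + 0.0049 + 0.0625 + 0.0324 = 0.1730
Σp_2ᵢ² = 0.19² + 0.02² + 0.27² + 0.02² + 0.23² + 0.05² + 0.09² + 0.13² = 0.0361 + 0.0004 + 0.0729 + 0.0004 + 0.0529 + 0.0025 + 0.0081 + 0.0169 = 0.1902
O = 0.1271 / √(0.1730 × 0.1902) = 0.1271 / 0.18140 = 0.7007
O = 0.7007 > 0.5 → Yes.

Yes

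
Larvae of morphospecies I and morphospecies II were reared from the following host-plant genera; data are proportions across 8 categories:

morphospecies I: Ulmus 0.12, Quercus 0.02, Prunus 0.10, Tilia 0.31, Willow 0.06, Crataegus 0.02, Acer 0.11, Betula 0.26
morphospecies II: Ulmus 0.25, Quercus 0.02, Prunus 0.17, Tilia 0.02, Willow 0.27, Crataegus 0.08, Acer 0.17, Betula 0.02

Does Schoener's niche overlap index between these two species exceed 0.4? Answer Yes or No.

Yes

Σ|p₁ᵢ − p₂ᵢ| = 0.13 + 0.00 + 0.07 + 0.29 + 0.21 + 0.06 + 0.06 + 0.24 = 1.06
D = 1 − ½ × 1.06 = 1 − 0.530 = 0.4700
D = 0.4700 > 0.4 → Yes.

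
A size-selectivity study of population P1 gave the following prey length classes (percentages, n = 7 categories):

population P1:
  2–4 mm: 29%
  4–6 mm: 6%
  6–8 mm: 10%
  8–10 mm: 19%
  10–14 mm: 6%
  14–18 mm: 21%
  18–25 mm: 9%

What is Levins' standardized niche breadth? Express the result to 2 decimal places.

0.71

Convert percentages to proportions (divide by 100).
Σpᵢ² = 0.29² + 0.06² + 0.10² + 0.19² + 0.06² + 0.21² + 0.09² = 0.0841 + 0.0036 + 0.0100 + 0.0361 + 0.0036 + 0.0441 + 0.0081 = 0.1896
B = 1 / 0.1896 = 5.2743
Bₛ = (B − 1)/(n − 1) = (5.2743 − 1)/(7 − 1) = 4.2743/6 = 0.7124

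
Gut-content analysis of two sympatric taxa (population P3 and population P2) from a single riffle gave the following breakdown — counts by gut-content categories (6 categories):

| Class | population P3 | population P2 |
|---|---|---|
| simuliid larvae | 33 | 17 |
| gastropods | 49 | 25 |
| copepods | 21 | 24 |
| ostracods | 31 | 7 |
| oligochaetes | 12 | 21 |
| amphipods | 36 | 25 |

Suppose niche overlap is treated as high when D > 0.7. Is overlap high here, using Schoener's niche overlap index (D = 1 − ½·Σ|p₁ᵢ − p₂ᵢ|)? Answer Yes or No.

Yes

Proportions for population P3 (n=182): 33/182=0.1813, 49/182=0.2692, 21/182=0.1154, 31/182=0.1703, 12/182=0.0659, 36/182=0.1978
Proportions for population P2 (n=119): 17/119=0.1429, 25/119=0.2101, 24/119=0.2017, 7/119=0.0588, 21/119=0.1765, 25/119=0.2101
Σ|p₁ᵢ − p₂ᵢ| = 0.0384 + 0.0591 + 0.0863 + 0.1115 + 0.1106 + 0.0123 = 0.4182
D = 1 − ½ × 0.4182 = 1 − 0.20910 = 0.79090
D = 0.79090 > 0.7 → Yes.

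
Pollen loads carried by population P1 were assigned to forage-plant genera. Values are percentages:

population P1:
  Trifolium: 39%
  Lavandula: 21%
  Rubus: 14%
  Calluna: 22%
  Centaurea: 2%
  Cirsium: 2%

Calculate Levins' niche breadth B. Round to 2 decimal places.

3.77

Convert percentages to proportions (divide by 100).
Σpᵢ² = 0.39² + 0.21² + 0.14² + 0.22² + 0.02² + 0.02² = 0.1521 + 0.0441 + 0.0196 + 0.0484 + 0.0004 + 0.0004 = 0.2650
B = 1 / 0.2650 = 3.7736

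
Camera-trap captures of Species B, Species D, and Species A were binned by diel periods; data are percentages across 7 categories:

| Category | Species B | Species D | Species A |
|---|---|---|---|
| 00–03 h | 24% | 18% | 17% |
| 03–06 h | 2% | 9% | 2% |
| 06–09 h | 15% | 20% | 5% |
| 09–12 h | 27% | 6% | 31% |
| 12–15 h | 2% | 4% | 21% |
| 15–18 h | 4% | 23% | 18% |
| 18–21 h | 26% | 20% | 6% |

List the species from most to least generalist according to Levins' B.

Species D > Species A > Species B

Convert percentages to proportions (divide by 100).
Σp_Bᵢ² = 0.24² + 0.02² + 0.15² + 0.27² + 0.02² + 0.04² + 0.26² = 0.0576 + 0.0004 + 0.0225 + 0.0729 + 0.0004 + 0.0016 + 0.0676 = 0.2230
B_B = 1 / 0.2230 = 4.4843
Σp_Dᵢ² = 0.18² + 0.09² + 0.20² + 0.06² + 0.04² + 0.23² + 0.20² = 0.0324 + 0.0081 + 0.0400 + 0.0036 + 0.0016 + 0.0529 + 0.0400 = 0.1786
B_D = 1 / 0.1786 = 5.5991
Σp_Aᵢ² = 0.17² + 0.02² + 0.05² + 0.31² + 0.21² + 0.18² + 0.06² = 0.0289 + 0.0004 + 0.0025 + 0.0961 + 0.0441 + 0.0324 + 0.0036 = 0.2080
B_A = 1 / 0.2080 = 4.8077
Ranking by B (broadest → narrowest): Species D (5.60) > Species A (4.81) > Species B (4.48)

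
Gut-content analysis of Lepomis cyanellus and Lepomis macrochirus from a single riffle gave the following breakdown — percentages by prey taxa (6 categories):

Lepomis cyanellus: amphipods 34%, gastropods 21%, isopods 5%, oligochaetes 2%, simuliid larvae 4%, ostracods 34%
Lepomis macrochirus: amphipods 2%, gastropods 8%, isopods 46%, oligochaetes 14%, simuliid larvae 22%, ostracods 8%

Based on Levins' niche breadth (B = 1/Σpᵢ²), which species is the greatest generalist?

Convert percentages to proportions (divide by 100).
Σp_cyanᵢ² = 0.34² + 0.21² + 0.05² + 0.02² + 0.04² + 0.34² = 0.1156 + 0.0441 + 0.0025 + 0.0004 + 0.0016 + 0.1156 = 0.2798
B_cyan = 1 / 0.2798 = 3.5740
Σp_macrᵢ² = 0.02² + 0.08² + 0.46² + 0.14² + 0.22² + 0.08² = 0.0004 + 0.0064 + 0.2116 + 0.0196 + 0.0484 + 0.0064 = 0.2928
B_macr = 1 / 0.2928 = 3.4153
Highest B → broadest niche (most generalist): Lepomis cyanellus (B = 3.57).

Lepomis cyanellus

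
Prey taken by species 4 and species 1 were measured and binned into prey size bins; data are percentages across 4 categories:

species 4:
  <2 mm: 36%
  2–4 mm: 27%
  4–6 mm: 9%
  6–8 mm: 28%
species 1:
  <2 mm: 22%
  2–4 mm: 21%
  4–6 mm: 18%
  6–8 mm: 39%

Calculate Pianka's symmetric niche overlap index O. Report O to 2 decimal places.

Convert percentages to proportions (divide by 100).
Σ p₁ᵢp₂ᵢ = 0.0792 + 0.0567 + 0.0162 + 0.1092 = 0.2613
Σp_1ᵢ² = 0.36² + 0.27² + 0.09² + 0.28² = 0.1296 + 0.0729 + 0.0081 + 0.0784 = 0.2890
Σp_2ᵢ² = 0.22² + 0.21² + 0.18² + 0.39² = 0.0484 + 0.0441 + 0.0324 + 0.1521 = 0.2770
O = 0.2613 / √(0.2890 × 0.2770) = 0.2613 / 0.28294 = 0.9235

0.92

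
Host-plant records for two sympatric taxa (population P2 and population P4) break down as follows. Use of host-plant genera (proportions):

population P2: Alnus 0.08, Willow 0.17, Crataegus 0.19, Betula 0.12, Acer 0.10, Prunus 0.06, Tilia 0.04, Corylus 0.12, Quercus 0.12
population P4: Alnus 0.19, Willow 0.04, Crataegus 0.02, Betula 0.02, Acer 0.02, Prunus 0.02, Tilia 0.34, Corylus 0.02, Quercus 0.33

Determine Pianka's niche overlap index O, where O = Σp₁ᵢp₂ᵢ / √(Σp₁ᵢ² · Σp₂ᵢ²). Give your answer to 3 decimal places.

Σ p₁ᵢp₂ᵢ = 0.0152 + 0.0068 + 0.0038 + 0.0024 + 0.0020 + 0.0012 + 0.0136 + 0.0024 + 0.0396 = 0.0870
Σp_1ᵢ² = 0.08² + 0.17² + 0.19² + 0.12² + 0.10² + 0.06² + 0.04² + 0.12² + 0.12² = 0.0064 + 0.0289 + 0.0361 + 0.0144 + 0.0100 + 0.0036 + 0.0016 + 0.0144 + 0.0144 = 0.1298
Σp_2ᵢ² = 0.19² + 0.04² + 0.02² + 0.02² + 0.02² + 0.02² + 0.34² + 0.02² + 0.33² = 0.0361 + 0.0016 + 0.0004 + 0.0004 + 0.0004 + 0.0004 + 0.1156 + 0.0004 + 0.1089 = 0.2642
O = 0.0870 / √(0.1298 × 0.2642) = 0.0870 / 0.185184 = 0.46980

0.470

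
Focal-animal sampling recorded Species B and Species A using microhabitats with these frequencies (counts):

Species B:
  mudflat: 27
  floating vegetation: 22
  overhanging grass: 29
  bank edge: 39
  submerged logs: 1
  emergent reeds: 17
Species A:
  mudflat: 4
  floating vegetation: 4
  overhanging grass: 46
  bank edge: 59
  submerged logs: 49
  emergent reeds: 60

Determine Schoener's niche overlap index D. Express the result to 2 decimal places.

Proportions for Species B (n=135): 27/135=0.2000, 22/135=0.1630, 29/135=0.2148, 39/135=0.2889, 1/135=0.0074, 17/135=0.1259
Proportions for Species A (n=222): 4/222=0.0180, 4/222=0.0180, 46/222=0.2072, 59/222=0.2658, 49/222=0.2207, 60/222=0.2703
Σ|p₁ᵢ − p₂ᵢ| = 0.1820 + 0.1450 + 0.0076 + 0.0231 + 0.2133 + 0.1444 = 0.7154
D = 1 − ½ × 0.7154 = 1 − 0.35770 = 0.64230

0.64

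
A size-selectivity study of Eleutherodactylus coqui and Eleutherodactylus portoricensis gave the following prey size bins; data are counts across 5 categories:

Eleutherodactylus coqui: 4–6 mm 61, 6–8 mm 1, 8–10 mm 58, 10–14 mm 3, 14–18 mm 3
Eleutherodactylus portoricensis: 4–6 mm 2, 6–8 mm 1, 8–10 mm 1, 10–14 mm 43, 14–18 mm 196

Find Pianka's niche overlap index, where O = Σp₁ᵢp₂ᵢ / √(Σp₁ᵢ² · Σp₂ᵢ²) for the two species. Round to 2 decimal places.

0.05

Proportions for Eleutherodactylus coqui (n=126): 61/126=0.4841, 1/126=0.0079, 58/126=0.4603, 3/126=0.0238, 3/126=0.0238
Proportions for Eleutherodactylus portoricensis (n=243): 2/243=0.0082, 1/243=0.0041, 1/243=0.0041, 43/243=0.1770, 196/243=0.8066
Σ p₁ᵢp₂ᵢ = 0.003970 + 0.000032 + 0.001887 + 0.004213 + 0.019197 = 0.029299
Σp_1ᵢ² = 0.4841² + 0.0079² + 0.4603² + 0.0238² + 0.0238² = 0.234353 + 0.000062 + 0.211876 + 0.000566 + 0.000566 = 0.447423
Σp_2ᵢ² = 0.0082² + 0.0041² + 0.0041² + 0.1770² + 0.8066² = 0.000067 + 0.000017 + 0.000017 + 0.031329 + 0.650604 = 0.682034
O = 0.029299 / √(0.447423 × 0.682034) = 0.029299 / 0.5524108 = 0.0530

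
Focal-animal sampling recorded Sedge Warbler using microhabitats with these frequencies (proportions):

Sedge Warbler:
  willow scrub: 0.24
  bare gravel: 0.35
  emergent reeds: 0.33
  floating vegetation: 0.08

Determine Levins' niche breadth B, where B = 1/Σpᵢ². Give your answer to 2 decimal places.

Σpᵢ² = 0.24² + 0.35² + 0.33² + 0.08² = 0.0576 + 0.1225 + 0.1089 + 0.0064 = 0.2954
B = 1 / 0.2954 = 3.3852

3.39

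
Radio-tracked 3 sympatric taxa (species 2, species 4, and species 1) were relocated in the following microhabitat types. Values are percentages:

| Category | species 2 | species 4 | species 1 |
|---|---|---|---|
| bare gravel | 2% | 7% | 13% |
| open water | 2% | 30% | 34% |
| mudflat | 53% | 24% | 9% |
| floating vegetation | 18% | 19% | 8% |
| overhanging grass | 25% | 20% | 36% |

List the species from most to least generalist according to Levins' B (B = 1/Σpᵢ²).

Convert percentages to proportions (divide by 100).
Σp_2ᵢ² = 0.02² + 0.02² + 0.53² + 0.18² + 0.25² = 0.0004 + 0.0004 + 0.2809 + 0.0324 + 0.0625 = 0.3766
B_2 = 1 / 0.3766 = 2.6553
Σp_4ᵢ² = 0.07² + 0.30² + 0.24² + 0.19² + 0.20² = 0.0049 + 0.0900 + 0.0576 + 0.0361 + 0.0400 = 0.2286
B_4 = 1 / 0.2286 = 4.3745
Σp_1ᵢ² = 0.13² + 0.34² + 0.09² + 0.08² + 0.36² = 0.0169 + 0.1156 + 0.0081 + 0.0064 + 0.1296 = 0.2766
B_1 = 1 / 0.2766 = 3.6153
Ranking by B (broadest → narrowest): species 4 (4.37) > species 1 (3.62) > species 2 (2.66)

species 4 > species 1 > species 2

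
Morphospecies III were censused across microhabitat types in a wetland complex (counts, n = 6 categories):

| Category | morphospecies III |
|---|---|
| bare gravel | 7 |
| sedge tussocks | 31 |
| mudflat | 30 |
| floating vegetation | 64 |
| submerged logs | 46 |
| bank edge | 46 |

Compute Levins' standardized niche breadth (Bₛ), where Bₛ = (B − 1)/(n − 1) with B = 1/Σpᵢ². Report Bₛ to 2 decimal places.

0.78

Proportions for morphospecies III (n=224): 7/224=0.0313, 31/224=0.1384, 30/224=0.1339, 64/224=0.2857, 46/224=0.2054, 46/224=0.2054
Σpᵢ² = 0.0313² + 0.1384² + 0.1339² + 0.2857² + 0.2054² + 0.2054² = 0.000980 + 0.019155 + 0.017929 + 0.081624 + 0.042189 + 0.042189 = 0.204066
B = 1 / 0.204066 = 4.9004
Bₛ = (B − 1)/(n − 1) = (4.9004 − 1)/(6 − 1) = 3.9004/5 = 0.7801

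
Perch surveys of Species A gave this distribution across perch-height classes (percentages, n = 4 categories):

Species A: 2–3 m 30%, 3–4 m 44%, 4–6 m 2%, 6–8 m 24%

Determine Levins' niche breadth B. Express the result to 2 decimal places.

2.93

Convert percentages to proportions (divide by 100).
Σpᵢ² = 0.30² + 0.44² + 0.02² + 0.24² = 0.0900 + 0.1936 + 0.0004 + 0.0576 = 0.3416
B = 1 / 0.3416 = 2.9274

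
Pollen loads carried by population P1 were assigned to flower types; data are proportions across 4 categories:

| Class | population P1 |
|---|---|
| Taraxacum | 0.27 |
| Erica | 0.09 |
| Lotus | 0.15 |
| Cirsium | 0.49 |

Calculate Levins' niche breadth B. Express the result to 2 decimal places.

2.91

Σpᵢ² = 0.27² + 0.09² + 0.15² + 0.49² = 0.0729 + 0.0081 + 0.0225 + 0.2401 = 0.3436
B = 1 / 0.3436 = 2.9104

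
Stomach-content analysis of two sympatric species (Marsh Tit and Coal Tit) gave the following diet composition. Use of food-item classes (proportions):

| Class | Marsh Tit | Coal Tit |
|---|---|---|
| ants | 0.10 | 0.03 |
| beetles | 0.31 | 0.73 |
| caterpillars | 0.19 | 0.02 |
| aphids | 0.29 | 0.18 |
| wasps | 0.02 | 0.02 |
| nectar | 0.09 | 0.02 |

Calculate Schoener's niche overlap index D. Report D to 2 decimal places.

0.58

Σ|p₁ᵢ − p₂ᵢ| = 0.07 + 0.42 + 0.17 + 0.11 + 0.00 + 0.07 = 0.84
D = 1 − ½ × 0.84 = 1 − 0.420 = 0.5800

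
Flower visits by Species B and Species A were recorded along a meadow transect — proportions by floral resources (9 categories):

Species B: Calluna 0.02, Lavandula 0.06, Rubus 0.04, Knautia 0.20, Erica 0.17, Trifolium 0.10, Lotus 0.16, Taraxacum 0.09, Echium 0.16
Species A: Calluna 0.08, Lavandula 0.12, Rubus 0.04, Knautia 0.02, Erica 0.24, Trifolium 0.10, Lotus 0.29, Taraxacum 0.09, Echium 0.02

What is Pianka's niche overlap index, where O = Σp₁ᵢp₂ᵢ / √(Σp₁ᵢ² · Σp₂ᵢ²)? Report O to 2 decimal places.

0.76

Σ p₁ᵢp₂ᵢ = 0.0016 + 0.0072 + 0.0016 + 0.0040 + 0.0408 + 0.0100 + 0.0464 + 0.0081 + 0.0032 = 0.1229
Σp_1ᵢ² = 0.02² + 0.06² + 0.04² + 0.20² + 0.17² + 0.10² + 0.16² + 0.09² + 0.16² = 0.0004 + 0.0036 + 0.0016 + 0.0400 + 0.0289 + 0.0100 + 0.0256 + 0.0081 + 0.0256 = 0.1438
Σp_2ᵢ² = 0.08² + 0.12² + 0.04² + 0.02² + 0.24² + 0.10² + 0.29² + 0.09² + 0.02² = 0.0064 + 0.0144 + 0.0016 + 0.0004 + 0.0576 + 0.0100 + 0.0841 + 0.0081 + 0.0004 = 0.1830
O = 0.1229 / √(0.1438 × 0.1830) = 0.1229 / 0.16222 = 0.7576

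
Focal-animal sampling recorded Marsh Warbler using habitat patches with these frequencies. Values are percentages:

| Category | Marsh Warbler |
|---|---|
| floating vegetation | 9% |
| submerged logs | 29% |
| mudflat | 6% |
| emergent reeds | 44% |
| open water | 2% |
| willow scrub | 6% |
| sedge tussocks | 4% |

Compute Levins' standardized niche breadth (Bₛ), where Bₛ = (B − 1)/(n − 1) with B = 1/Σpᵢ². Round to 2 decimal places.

Convert percentages to proportions (divide by 100).
Σpᵢ² = 0.09² + 0.29² + 0.06² + 0.44² + 0.02² + 0.06² + 0.04² = 0.0081 + 0.0841 + 0.0036 + 0.1936 + 0.0004 + 0.0036 + 0.0016 = 0.2950
B = 1 / 0.2950 = 3.3898
Bₛ = (B − 1)/(n − 1) = (3.3898 − 1)/(7 − 1) = 2.3898/6 = 0.3983

0.40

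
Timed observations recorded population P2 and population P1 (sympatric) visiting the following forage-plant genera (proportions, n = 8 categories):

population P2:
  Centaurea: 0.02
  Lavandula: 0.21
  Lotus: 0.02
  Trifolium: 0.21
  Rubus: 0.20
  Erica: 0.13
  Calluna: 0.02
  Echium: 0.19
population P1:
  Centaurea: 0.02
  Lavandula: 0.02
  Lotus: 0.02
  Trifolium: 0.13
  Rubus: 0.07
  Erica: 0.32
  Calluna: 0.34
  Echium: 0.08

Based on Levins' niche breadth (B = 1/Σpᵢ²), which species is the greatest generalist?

Σp_P2ᵢ² = 0.02² + 0.21² + 0.02² + 0.21² + 0.20² + 0.13² + 0.02² + 0.19² = 0.0004 + 0.0441 + 0.0004 + 0.0441 + 0.0400 + 0.0169 + 0.0004 + 0.0361 = 0.1824
B_P2 = 1 / 0.1824 = 5.4825
Σp_P1ᵢ² = 0.02² + 0.02² + 0.02² + 0.13² + 0.07² + 0.32² + 0.34² + 0.08² = 0.0004 + 0.0004 + 0.0004 + 0.0169 + 0.0049 + 0.1024 + 0.1156 + 0.0064 = 0.2474
B_P1 = 1 / 0.2474 = 4.0420
Highest B → broadest niche (most generalist): population P2 (B = 5.48).

population P2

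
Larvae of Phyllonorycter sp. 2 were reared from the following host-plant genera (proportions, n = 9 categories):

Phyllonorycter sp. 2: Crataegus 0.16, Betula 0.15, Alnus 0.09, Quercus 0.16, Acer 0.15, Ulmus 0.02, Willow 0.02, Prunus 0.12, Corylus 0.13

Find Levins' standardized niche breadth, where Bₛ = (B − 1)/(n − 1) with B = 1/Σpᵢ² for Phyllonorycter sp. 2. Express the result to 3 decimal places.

Σpᵢ² = 0.16² + 0.15² + 0.09² + 0.16² + 0.15² + 0.02² + 0.02² + 0.12² + 0.13² = 0.0256 + 0.0225 + 0.0081 + 0.0256 + 0.0225 + 0.0004 + 0.0004 + 0.0144 + 0.0169 = 0.1364
B = 1 / 0.1364 = 7.33138
Bₛ = (B − 1)/(n − 1) = (7.33138 − 1)/(9 − 1) = 6.33138/8 = 0.79142

0.791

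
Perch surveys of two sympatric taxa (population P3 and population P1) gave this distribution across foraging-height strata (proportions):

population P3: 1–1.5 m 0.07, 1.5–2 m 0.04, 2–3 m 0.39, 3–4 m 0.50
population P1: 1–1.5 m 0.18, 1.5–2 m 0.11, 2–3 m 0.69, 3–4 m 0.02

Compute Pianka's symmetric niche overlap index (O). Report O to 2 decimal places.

0.64

Σ p₁ᵢp₂ᵢ = 0.0126 + 0.0044 + 0.2691 + 0.0100 = 0.2961
Σp_1ᵢ² = 0.07² + 0.04² + 0.39² + 0.50² = 0.0049 + 0.0016 + 0.1521 + 0.2500 = 0.4086
Σp_2ᵢ² = 0.18² + 0.11² + 0.69² + 0.02² = 0.0324 + 0.0121 + 0.4761 + 0.0004 = 0.5210
O = 0.2961 / √(0.4086 × 0.5210) = 0.2961 / 0.46139 = 0.6418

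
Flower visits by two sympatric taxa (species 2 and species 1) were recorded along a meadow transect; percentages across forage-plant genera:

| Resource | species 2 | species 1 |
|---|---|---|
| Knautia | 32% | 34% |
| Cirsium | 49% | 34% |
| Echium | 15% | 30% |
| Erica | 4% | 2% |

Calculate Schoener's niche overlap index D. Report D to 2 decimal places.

0.83

Convert percentages to proportions (divide by 100).
Σ|p₁ᵢ − p₂ᵢ| = 0.02 + 0.15 + 0.15 + 0.02 = 0.34
D = 1 − ½ × 0.34 = 1 − 0.170 = 0.8300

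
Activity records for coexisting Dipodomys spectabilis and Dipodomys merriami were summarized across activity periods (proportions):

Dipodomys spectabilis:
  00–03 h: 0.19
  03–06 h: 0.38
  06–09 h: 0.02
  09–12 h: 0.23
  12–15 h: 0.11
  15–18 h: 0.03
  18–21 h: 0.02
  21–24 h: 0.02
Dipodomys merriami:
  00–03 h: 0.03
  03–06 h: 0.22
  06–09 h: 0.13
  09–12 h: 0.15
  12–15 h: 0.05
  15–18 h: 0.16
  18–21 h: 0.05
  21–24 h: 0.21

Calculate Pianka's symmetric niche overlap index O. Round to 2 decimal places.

0.71

Σ p₁ᵢp₂ᵢ = 0.0057 + 0.0836 + 0.0026 + 0.0345 + 0.0055 + 0.0048 + 0.0010 + 0.0042 = 0.1419
Σp_1ᵢ² = 0.19² + 0.38² + 0.02² + 0.23² + 0.11² + 0.03² + 0.02² + 0.02² = 0.0361 + 0.1444 + 0.0004 + 0.0529 + 0.0121 + 0.0009 + 0.0004 + 0.0004 = 0.2476
Σp_2ᵢ² = 0.03² + 0.22² + 0.13² + 0.15² + 0.05² + 0.16² + 0.05² + 0.21² = 0.0009 + 0.0484 + 0.0169 + 0.0225 + 0.0025 + 0.0256 + 0.0025 + 0.0441 = 0.1634
O = 0.1419 / √(0.2476 × 0.1634) = 0.1419 / 0.20114 = 0.7055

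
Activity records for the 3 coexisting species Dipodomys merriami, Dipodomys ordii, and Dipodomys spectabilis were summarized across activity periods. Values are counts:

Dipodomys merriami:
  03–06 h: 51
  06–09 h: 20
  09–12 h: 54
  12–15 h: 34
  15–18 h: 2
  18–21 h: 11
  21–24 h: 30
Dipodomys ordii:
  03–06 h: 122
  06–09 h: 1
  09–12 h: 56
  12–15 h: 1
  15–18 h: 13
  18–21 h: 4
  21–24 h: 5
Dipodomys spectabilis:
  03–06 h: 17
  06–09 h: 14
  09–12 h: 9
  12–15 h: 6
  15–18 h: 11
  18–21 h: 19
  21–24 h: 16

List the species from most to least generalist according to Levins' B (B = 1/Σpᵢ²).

Dipodomys spectabilis > Dipodomys merriami > Dipodomys ordii

Proportions for Dipodomys merriami (n=202): 51/202=0.2525, 20/202=0.0990, 54/202=0.2673, 34/202=0.1683, 2/202=0.0099, 11/202=0.0545, 30/202=0.1485
Proportions for Dipodomys ordii (n=202): 122/202=0.6040, 1/202=0.0050, 56/202=0.2772, 1/202=0.0050, 13/202=0.0644, 4/202=0.0198, 5/202=0.0248
Proportions for Dipodomys spectabilis (n=92): 17/92=0.1848, 14/92=0.1522, 9/92=0.0978, 6/92=0.0652, 11/92=0.1196, 19/92=0.2065, 16/92=0.1739
Σp_merrᵢ² = 0.2525² + 0.0990² + 0.2673² + 0.1683² + 0.0099² + 0.0545² + 0.1485² = 0.063756 + 0.009801 + 0.071449 + 0.028325 + 0.000098 + 0.002970 + 0.022052 = 0.198451
B_merr = 1 / 0.198451 = 5.0390
Σp_ordiᵢ² = 0.6040² + 0.0050² + 0.2772² + 0.0050² + 0.0644² + 0.0198² + 0.0248² = 0.364816 + 0.000025 + 0.076840 + 0.000025 + 0.004147 + 0.000392 + 0.000615 = 0.446860
B_ordi = 1 / 0.446860 = 2.2378
Σp_specᵢ² = 0.1848² + 0.1522² + 0.0978² + 0.0652² + 0.1196² + 0.2065² + 0.1739² = 0.034151 + 0.023165 + 0.009565 + 0.004251 + 0.014304 + 0.042642 + 0.030241 = 0.158319
B_spec = 1 / 0.158319 = 6.3164
Ranking by B (broadest → narrowest): Dipodomys spectabilis (6.32) > Dipodomys merriami (5.04) > Dipodomys ordii (2.24)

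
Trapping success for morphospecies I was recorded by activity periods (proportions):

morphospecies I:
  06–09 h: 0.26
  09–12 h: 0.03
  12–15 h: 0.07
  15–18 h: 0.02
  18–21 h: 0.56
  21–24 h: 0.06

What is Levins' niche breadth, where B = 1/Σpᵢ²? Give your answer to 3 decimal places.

Σpᵢ² = 0.26² + 0.03² + 0.07² + 0.02² + 0.56² + 0.06² = 0.0676 + 0.0009 + 0.0049 + 0.0004 + 0.3136 + 0.0036 = 0.3910
B = 1 / 0.3910 = 2.55754

2.558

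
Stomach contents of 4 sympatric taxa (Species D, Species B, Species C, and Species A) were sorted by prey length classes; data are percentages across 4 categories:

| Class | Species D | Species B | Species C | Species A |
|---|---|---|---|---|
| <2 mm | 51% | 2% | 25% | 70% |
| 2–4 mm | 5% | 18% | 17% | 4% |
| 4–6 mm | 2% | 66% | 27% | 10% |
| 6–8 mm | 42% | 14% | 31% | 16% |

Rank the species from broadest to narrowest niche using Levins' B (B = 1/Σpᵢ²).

Convert percentages to proportions (divide by 100).
Σp_Dᵢ² = 0.51² + 0.05² + 0.02² + 0.42² = 0.2601 + 0.0025 + 0.0004 + 0.1764 = 0.4394
B_D = 1 / 0.4394 = 2.2758
Σp_Bᵢ² = 0.02² + 0.18² + 0.66² + 0.14² = 0.0004 + 0.0324 + 0.4356 + 0.0196 = 0.4880
B_B = 1 / 0.4880 = 2.0492
Σp_Cᵢ² = 0.25² + 0.17² + 0.27² + 0.31² = 0.0625 + 0.0289 + 0.0729 + 0.0961 = 0.2604
B_C = 1 / 0.2604 = 3.8402
Σp_Aᵢ² = 0.70² + 0.04² + 0.10² + 0.16² = 0.4900 + 0.0016 + 0.0100 + 0.0256 = 0.5272
B_A = 1 / 0.5272 = 1.8968
Ranking by B (broadest → narrowest): Species C (3.84) > Species D (2.28) > Species B (2.05) > Species A (1.90)

Species C > Species D > Species B > Species A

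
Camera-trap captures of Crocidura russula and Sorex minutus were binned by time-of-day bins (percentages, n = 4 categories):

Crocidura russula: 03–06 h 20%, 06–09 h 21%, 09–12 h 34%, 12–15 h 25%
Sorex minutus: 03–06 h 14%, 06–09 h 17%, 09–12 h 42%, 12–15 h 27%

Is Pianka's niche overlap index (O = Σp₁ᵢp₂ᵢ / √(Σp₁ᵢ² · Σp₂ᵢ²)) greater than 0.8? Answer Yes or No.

Convert percentages to proportions (divide by 100).
Σ p₁ᵢp₂ᵢ = 0.0280 + 0.0357 + 0.1428 + 0.0675 = 0.2740
Σp_1ᵢ² = 0.20² + 0.21² + 0.34² + 0.25² = 0.0400 + 0.0441 + 0.1156 + 0.0625 = 0.2622
Σp_2ᵢ² = 0.14² + 0.17² + 0.42² + 0.27² = 0.0196 + 0.0289 + 0.1764 + 0.0729 = 0.2978
O = 0.2740 / √(0.2622 × 0.2978) = 0.2740 / 0.27943 = 0.9806
O = 0.9806 > 0.8 → Yes.

Yes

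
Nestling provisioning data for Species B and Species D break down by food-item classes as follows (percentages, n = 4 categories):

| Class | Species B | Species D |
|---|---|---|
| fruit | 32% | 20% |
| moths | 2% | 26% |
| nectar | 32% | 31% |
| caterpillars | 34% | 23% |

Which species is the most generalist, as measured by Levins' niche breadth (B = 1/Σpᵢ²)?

Convert percentages to proportions (divide by 100).
Σp_Bᵢ² = 0.32² + 0.02² + 0.32² + 0.34² = 0.1024 + 0.0004 + 0.1024 + 0.1156 = 0.3208
B_B = 1 / 0.3208 = 3.1172
Σp_Dᵢ² = 0.20² + 0.26² + 0.31² + 0.23² = 0.0400 + 0.0676 + 0.0961 + 0.0529 = 0.2566
B_D = 1 / 0.2566 = 3.8971
Highest B → broadest niche (most generalist): Species D (B = 3.90).

Species D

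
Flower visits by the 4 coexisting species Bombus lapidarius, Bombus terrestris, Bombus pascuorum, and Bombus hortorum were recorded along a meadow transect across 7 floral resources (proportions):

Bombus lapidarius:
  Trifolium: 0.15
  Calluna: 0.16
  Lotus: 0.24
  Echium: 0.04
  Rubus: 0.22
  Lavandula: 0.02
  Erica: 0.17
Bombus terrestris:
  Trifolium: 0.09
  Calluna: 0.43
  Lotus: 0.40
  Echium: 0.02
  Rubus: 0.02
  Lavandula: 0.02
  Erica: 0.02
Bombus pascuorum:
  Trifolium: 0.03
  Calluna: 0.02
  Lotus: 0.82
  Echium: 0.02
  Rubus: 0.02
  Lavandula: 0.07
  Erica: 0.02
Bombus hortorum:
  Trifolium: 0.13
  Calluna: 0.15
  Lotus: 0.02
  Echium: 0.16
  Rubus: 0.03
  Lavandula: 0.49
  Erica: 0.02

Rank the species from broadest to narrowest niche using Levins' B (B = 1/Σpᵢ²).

Bombus lapidarius > Bombus hortorum > Bombus terrestris > Bombus pascuorum

Σp_lapiᵢ² = 0.15² + 0.16² + 0.24² + 0.04² + 0.22² + 0.02² + 0.17² = 0.0225 + 0.0256 + 0.0576 + 0.0016 + 0.0484 + 0.0004 + 0.0289 = 0.1850
B_lapi = 1 / 0.1850 = 5.4054
Σp_terrᵢ² = 0.09² + 0.43² + 0.40² + 0.02² + 0.02² + 0.02² + 0.02² = 0.0081 + 0.1849 + 0.1600 + 0.0004 + 0.0004 + 0.0004 + 0.0004 = 0.3546
B_terr = 1 / 0.3546 = 2.8201
Σp_pascᵢ² = 0.03² + 0.02² + 0.82² + 0.02² + 0.02² + 0.07² + 0.02² = 0.0009 + 0.0004 + 0.6724 + 0.0004 + 0.0004 + 0.0049 + 0.0004 = 0.6798
B_pasc = 1 / 0.6798 = 1.4710
Σp_hortᵢ² = 0.13² + 0.15² + 0.02² + 0.16² + 0.03² + 0.49² + 0.02² = 0.0169 + 0.0225 + 0.0004 + 0.0256 + 0.0009 + 0.2401 + 0.0004 = 0.3068
B_hort = 1 / 0.3068 = 3.2595
Ranking by B (broadest → narrowest): Bombus lapidarius (5.41) > Bombus hortorum (3.26) > Bombus terrestris (2.82) > Bombus pascuorum (1.47)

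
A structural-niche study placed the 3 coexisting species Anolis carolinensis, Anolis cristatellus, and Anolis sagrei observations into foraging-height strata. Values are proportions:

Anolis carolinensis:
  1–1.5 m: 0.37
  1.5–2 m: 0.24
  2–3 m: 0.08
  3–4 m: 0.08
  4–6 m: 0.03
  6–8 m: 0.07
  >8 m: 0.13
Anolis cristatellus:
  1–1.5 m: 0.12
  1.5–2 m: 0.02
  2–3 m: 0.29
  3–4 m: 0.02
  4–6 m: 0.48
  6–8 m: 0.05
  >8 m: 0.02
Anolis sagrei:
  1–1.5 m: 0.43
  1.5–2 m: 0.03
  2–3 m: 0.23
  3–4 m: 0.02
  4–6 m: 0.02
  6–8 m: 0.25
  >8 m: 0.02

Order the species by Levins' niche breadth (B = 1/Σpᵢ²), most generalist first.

Σp_caroᵢ² = 0.37² + 0.24² + 0.08² + 0.08² + 0.03² + 0.07² + 0.13² = 0.1369 + 0.0576 + 0.0064 + 0.0064 + 0.0009 + 0.0049 + 0.0169 = 0.2300
B_caro = 1 / 0.2300 = 4.3478
Σp_crisᵢ² = 0.12² + 0.02² + 0.29² + 0.02² + 0.48² + 0.05² + 0.02² = 0.0144 + 0.0004 + 0.0841 + 0.0004 + 0.2304 + 0.0025 + 0.0004 = 0.3326
B_cris = 1 / 0.3326 = 3.0066
Σp_sagrᵢ² = 0.43² + 0.03² + 0.23² + 0.02² + 0.02² + 0.25² + 0.02² = 0.1849 + 0.0009 + 0.0529 + 0.0004 + 0.0004 + 0.0625 + 0.0004 = 0.3024
B_sagr = 1 / 0.3024 = 3.3069
Ranking by B (broadest → narrowest): Anolis carolinensis (4.35) > Anolis sagrei (3.31) > Anolis cristatellus (3.01)

Anolis carolinensis > Anolis sagrei > Anolis cristatellus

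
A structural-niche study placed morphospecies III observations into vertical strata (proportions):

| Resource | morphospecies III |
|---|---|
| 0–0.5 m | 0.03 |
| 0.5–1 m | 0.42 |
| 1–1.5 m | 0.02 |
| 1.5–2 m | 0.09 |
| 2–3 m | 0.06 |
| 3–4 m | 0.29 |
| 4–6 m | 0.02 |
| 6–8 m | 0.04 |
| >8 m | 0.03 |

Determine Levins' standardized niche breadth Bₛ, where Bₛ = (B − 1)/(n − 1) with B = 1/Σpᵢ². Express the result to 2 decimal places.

0.33

Σpᵢ² = 0.03² + 0.42² + 0.02² + 0.09² + 0.06² + 0.29² + 0.02² + 0.04² + 0.03² = 0.0009 + 0.1764 + 0.0004 + 0.0081 + 0.0036 + 0.0841 + 0.0004 + 0.0016 + 0.0009 = 0.2764
B = 1 / 0.2764 = 3.6179
Bₛ = (B − 1)/(n − 1) = (3.6179 − 1)/(9 − 1) = 2.6179/8 = 0.3272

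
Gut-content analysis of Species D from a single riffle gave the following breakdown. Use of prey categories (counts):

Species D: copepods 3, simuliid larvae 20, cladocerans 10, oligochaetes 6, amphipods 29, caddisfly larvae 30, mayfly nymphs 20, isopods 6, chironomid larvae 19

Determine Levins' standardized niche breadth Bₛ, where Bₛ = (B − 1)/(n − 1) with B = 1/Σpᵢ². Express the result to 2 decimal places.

Proportions for Species D (n=143): 3/143=0.0210, 20/143=0.1399, 10/143=0.0699, 6/143=0.0420, 29/143=0.2028, 30/143=0.2098, 20/143=0.1399, 6/143=0.0420, 19/143=0.1329
Σpᵢ² = 0.0210² + 0.1399² + 0.0699² + 0.0420² + 0.2028² + 0.2098² + 0.1399² + 0.0420² + 0.1329² = 0.000441 + 0.019572 + 0.004886 + 0.001764 + 0.041128 + 0.044016 + 0.019572 + 0.001764 + 0.017662 = 0.150805
B = 1 / 0.150805 = 6.6311
Bₛ = (B − 1)/(n − 1) = (6.6311 − 1)/(9 − 1) = 5.6311/8 = 0.7039

0.70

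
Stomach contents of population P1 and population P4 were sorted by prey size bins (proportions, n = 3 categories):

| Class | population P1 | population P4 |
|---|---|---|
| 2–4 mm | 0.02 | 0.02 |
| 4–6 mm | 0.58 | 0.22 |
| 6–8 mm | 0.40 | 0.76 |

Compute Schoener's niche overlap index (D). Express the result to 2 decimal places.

0.64

Σ|p₁ᵢ − p₂ᵢ| = 0.00 + 0.36 + 0.36 = 0.72
D = 1 − ½ × 0.72 = 1 − 0.360 = 0.6400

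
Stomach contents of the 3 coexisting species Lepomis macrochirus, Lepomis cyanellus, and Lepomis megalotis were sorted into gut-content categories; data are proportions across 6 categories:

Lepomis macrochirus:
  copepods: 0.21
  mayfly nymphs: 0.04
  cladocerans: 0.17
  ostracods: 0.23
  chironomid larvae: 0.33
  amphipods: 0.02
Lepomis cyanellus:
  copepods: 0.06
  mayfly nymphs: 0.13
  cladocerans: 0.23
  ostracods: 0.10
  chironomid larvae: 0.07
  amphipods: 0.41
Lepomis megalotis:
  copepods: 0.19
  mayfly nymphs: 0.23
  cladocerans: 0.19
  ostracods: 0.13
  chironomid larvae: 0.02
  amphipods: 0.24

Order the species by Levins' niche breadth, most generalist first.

Σp_macrᵢ² = 0.21² + 0.04² + 0.17² + 0.23² + 0.33² + 0.02² = 0.0441 + 0.0016 + 0.0289 + 0.0529 + 0.1089 + 0.0004 = 0.2368
B_macr = 1 / 0.2368 = 4.2230
Σp_cyanᵢ² = 0.06² + 0.13² + 0.23² + 0.10² + 0.07² + 0.41² = 0.0036 + 0.0169 + 0.0529 + 0.0100 + 0.0049 + 0.1681 = 0.2564
B_cyan = 1 / 0.2564 = 3.9002
Σp_megaᵢ² = 0.19² + 0.23² + 0.19² + 0.13² + 0.02² + 0.24² = 0.0361 + 0.0529 + 0.0361 + 0.0169 + 0.0004 + 0.0576 = 0.2000
B_mega = 1 / 0.2000 = 5.0000
Ranking by B (broadest → narrowest): Lepomis megalotis (5.00) > Lepomis macrochirus (4.22) > Lepomis cyanellus (3.90)

Lepomis megalotis > Lepomis macrochirus > Lepomis cyanellus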